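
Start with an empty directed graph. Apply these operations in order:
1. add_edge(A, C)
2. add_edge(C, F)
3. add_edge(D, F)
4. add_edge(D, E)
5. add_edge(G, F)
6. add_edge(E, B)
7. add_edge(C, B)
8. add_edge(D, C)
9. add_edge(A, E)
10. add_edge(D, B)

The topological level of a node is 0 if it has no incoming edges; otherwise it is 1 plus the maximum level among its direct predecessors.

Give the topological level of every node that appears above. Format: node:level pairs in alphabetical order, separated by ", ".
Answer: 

Answer: A:0, B:2, C:1, D:0, E:1, F:2, G:0

Derivation:
Op 1: add_edge(A, C). Edges now: 1
Op 2: add_edge(C, F). Edges now: 2
Op 3: add_edge(D, F). Edges now: 3
Op 4: add_edge(D, E). Edges now: 4
Op 5: add_edge(G, F). Edges now: 5
Op 6: add_edge(E, B). Edges now: 6
Op 7: add_edge(C, B). Edges now: 7
Op 8: add_edge(D, C). Edges now: 8
Op 9: add_edge(A, E). Edges now: 9
Op 10: add_edge(D, B). Edges now: 10
Compute levels (Kahn BFS):
  sources (in-degree 0): A, D, G
  process A: level=0
    A->C: in-degree(C)=1, level(C)>=1
    A->E: in-degree(E)=1, level(E)>=1
  process D: level=0
    D->B: in-degree(B)=2, level(B)>=1
    D->C: in-degree(C)=0, level(C)=1, enqueue
    D->E: in-degree(E)=0, level(E)=1, enqueue
    D->F: in-degree(F)=2, level(F)>=1
  process G: level=0
    G->F: in-degree(F)=1, level(F)>=1
  process C: level=1
    C->B: in-degree(B)=1, level(B)>=2
    C->F: in-degree(F)=0, level(F)=2, enqueue
  process E: level=1
    E->B: in-degree(B)=0, level(B)=2, enqueue
  process F: level=2
  process B: level=2
All levels: A:0, B:2, C:1, D:0, E:1, F:2, G:0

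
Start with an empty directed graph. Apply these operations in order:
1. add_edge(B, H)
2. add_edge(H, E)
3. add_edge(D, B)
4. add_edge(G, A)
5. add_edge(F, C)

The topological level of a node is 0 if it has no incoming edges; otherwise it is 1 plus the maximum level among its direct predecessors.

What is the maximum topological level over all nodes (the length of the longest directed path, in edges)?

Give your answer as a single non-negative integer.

Op 1: add_edge(B, H). Edges now: 1
Op 2: add_edge(H, E). Edges now: 2
Op 3: add_edge(D, B). Edges now: 3
Op 4: add_edge(G, A). Edges now: 4
Op 5: add_edge(F, C). Edges now: 5
Compute levels (Kahn BFS):
  sources (in-degree 0): D, F, G
  process D: level=0
    D->B: in-degree(B)=0, level(B)=1, enqueue
  process F: level=0
    F->C: in-degree(C)=0, level(C)=1, enqueue
  process G: level=0
    G->A: in-degree(A)=0, level(A)=1, enqueue
  process B: level=1
    B->H: in-degree(H)=0, level(H)=2, enqueue
  process C: level=1
  process A: level=1
  process H: level=2
    H->E: in-degree(E)=0, level(E)=3, enqueue
  process E: level=3
All levels: A:1, B:1, C:1, D:0, E:3, F:0, G:0, H:2
max level = 3

Answer: 3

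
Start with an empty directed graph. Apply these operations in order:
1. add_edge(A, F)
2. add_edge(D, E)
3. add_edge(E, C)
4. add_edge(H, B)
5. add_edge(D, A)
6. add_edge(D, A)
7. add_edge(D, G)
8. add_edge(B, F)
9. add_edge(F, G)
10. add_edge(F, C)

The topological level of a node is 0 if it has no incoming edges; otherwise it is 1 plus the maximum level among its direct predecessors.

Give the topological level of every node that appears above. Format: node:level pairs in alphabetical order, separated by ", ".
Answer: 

Op 1: add_edge(A, F). Edges now: 1
Op 2: add_edge(D, E). Edges now: 2
Op 3: add_edge(E, C). Edges now: 3
Op 4: add_edge(H, B). Edges now: 4
Op 5: add_edge(D, A). Edges now: 5
Op 6: add_edge(D, A) (duplicate, no change). Edges now: 5
Op 7: add_edge(D, G). Edges now: 6
Op 8: add_edge(B, F). Edges now: 7
Op 9: add_edge(F, G). Edges now: 8
Op 10: add_edge(F, C). Edges now: 9
Compute levels (Kahn BFS):
  sources (in-degree 0): D, H
  process D: level=0
    D->A: in-degree(A)=0, level(A)=1, enqueue
    D->E: in-degree(E)=0, level(E)=1, enqueue
    D->G: in-degree(G)=1, level(G)>=1
  process H: level=0
    H->B: in-degree(B)=0, level(B)=1, enqueue
  process A: level=1
    A->F: in-degree(F)=1, level(F)>=2
  process E: level=1
    E->C: in-degree(C)=1, level(C)>=2
  process B: level=1
    B->F: in-degree(F)=0, level(F)=2, enqueue
  process F: level=2
    F->C: in-degree(C)=0, level(C)=3, enqueue
    F->G: in-degree(G)=0, level(G)=3, enqueue
  process C: level=3
  process G: level=3
All levels: A:1, B:1, C:3, D:0, E:1, F:2, G:3, H:0

Answer: A:1, B:1, C:3, D:0, E:1, F:2, G:3, H:0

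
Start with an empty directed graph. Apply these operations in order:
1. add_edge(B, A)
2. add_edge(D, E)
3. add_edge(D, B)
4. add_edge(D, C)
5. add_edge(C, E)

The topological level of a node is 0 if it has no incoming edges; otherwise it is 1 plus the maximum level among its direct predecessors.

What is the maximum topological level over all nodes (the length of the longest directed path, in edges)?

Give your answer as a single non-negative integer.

Answer: 2

Derivation:
Op 1: add_edge(B, A). Edges now: 1
Op 2: add_edge(D, E). Edges now: 2
Op 3: add_edge(D, B). Edges now: 3
Op 4: add_edge(D, C). Edges now: 4
Op 5: add_edge(C, E). Edges now: 5
Compute levels (Kahn BFS):
  sources (in-degree 0): D
  process D: level=0
    D->B: in-degree(B)=0, level(B)=1, enqueue
    D->C: in-degree(C)=0, level(C)=1, enqueue
    D->E: in-degree(E)=1, level(E)>=1
  process B: level=1
    B->A: in-degree(A)=0, level(A)=2, enqueue
  process C: level=1
    C->E: in-degree(E)=0, level(E)=2, enqueue
  process A: level=2
  process E: level=2
All levels: A:2, B:1, C:1, D:0, E:2
max level = 2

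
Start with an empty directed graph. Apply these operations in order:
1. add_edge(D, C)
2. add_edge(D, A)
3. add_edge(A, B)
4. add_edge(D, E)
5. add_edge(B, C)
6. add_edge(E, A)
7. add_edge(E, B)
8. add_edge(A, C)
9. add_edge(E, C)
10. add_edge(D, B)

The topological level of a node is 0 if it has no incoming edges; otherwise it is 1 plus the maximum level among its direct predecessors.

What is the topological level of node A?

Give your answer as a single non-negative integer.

Answer: 2

Derivation:
Op 1: add_edge(D, C). Edges now: 1
Op 2: add_edge(D, A). Edges now: 2
Op 3: add_edge(A, B). Edges now: 3
Op 4: add_edge(D, E). Edges now: 4
Op 5: add_edge(B, C). Edges now: 5
Op 6: add_edge(E, A). Edges now: 6
Op 7: add_edge(E, B). Edges now: 7
Op 8: add_edge(A, C). Edges now: 8
Op 9: add_edge(E, C). Edges now: 9
Op 10: add_edge(D, B). Edges now: 10
Compute levels (Kahn BFS):
  sources (in-degree 0): D
  process D: level=0
    D->A: in-degree(A)=1, level(A)>=1
    D->B: in-degree(B)=2, level(B)>=1
    D->C: in-degree(C)=3, level(C)>=1
    D->E: in-degree(E)=0, level(E)=1, enqueue
  process E: level=1
    E->A: in-degree(A)=0, level(A)=2, enqueue
    E->B: in-degree(B)=1, level(B)>=2
    E->C: in-degree(C)=2, level(C)>=2
  process A: level=2
    A->B: in-degree(B)=0, level(B)=3, enqueue
    A->C: in-degree(C)=1, level(C)>=3
  process B: level=3
    B->C: in-degree(C)=0, level(C)=4, enqueue
  process C: level=4
All levels: A:2, B:3, C:4, D:0, E:1
level(A) = 2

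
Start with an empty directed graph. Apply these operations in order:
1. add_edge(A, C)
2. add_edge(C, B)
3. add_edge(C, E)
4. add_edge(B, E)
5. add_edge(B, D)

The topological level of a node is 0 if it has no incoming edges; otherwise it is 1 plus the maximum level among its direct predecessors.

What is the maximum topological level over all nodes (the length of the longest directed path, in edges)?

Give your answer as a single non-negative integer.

Answer: 3

Derivation:
Op 1: add_edge(A, C). Edges now: 1
Op 2: add_edge(C, B). Edges now: 2
Op 3: add_edge(C, E). Edges now: 3
Op 4: add_edge(B, E). Edges now: 4
Op 5: add_edge(B, D). Edges now: 5
Compute levels (Kahn BFS):
  sources (in-degree 0): A
  process A: level=0
    A->C: in-degree(C)=0, level(C)=1, enqueue
  process C: level=1
    C->B: in-degree(B)=0, level(B)=2, enqueue
    C->E: in-degree(E)=1, level(E)>=2
  process B: level=2
    B->D: in-degree(D)=0, level(D)=3, enqueue
    B->E: in-degree(E)=0, level(E)=3, enqueue
  process D: level=3
  process E: level=3
All levels: A:0, B:2, C:1, D:3, E:3
max level = 3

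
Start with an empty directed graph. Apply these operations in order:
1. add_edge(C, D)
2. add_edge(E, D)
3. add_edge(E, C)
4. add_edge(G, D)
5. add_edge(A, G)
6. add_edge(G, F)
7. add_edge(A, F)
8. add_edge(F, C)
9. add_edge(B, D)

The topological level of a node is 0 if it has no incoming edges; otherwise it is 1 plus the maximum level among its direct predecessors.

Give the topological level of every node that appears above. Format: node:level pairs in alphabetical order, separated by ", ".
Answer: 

Answer: A:0, B:0, C:3, D:4, E:0, F:2, G:1

Derivation:
Op 1: add_edge(C, D). Edges now: 1
Op 2: add_edge(E, D). Edges now: 2
Op 3: add_edge(E, C). Edges now: 3
Op 4: add_edge(G, D). Edges now: 4
Op 5: add_edge(A, G). Edges now: 5
Op 6: add_edge(G, F). Edges now: 6
Op 7: add_edge(A, F). Edges now: 7
Op 8: add_edge(F, C). Edges now: 8
Op 9: add_edge(B, D). Edges now: 9
Compute levels (Kahn BFS):
  sources (in-degree 0): A, B, E
  process A: level=0
    A->F: in-degree(F)=1, level(F)>=1
    A->G: in-degree(G)=0, level(G)=1, enqueue
  process B: level=0
    B->D: in-degree(D)=3, level(D)>=1
  process E: level=0
    E->C: in-degree(C)=1, level(C)>=1
    E->D: in-degree(D)=2, level(D)>=1
  process G: level=1
    G->D: in-degree(D)=1, level(D)>=2
    G->F: in-degree(F)=0, level(F)=2, enqueue
  process F: level=2
    F->C: in-degree(C)=0, level(C)=3, enqueue
  process C: level=3
    C->D: in-degree(D)=0, level(D)=4, enqueue
  process D: level=4
All levels: A:0, B:0, C:3, D:4, E:0, F:2, G:1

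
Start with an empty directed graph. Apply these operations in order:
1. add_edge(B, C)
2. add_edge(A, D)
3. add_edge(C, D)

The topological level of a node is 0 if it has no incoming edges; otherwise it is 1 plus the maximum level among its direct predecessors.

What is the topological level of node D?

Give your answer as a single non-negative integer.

Op 1: add_edge(B, C). Edges now: 1
Op 2: add_edge(A, D). Edges now: 2
Op 3: add_edge(C, D). Edges now: 3
Compute levels (Kahn BFS):
  sources (in-degree 0): A, B
  process A: level=0
    A->D: in-degree(D)=1, level(D)>=1
  process B: level=0
    B->C: in-degree(C)=0, level(C)=1, enqueue
  process C: level=1
    C->D: in-degree(D)=0, level(D)=2, enqueue
  process D: level=2
All levels: A:0, B:0, C:1, D:2
level(D) = 2

Answer: 2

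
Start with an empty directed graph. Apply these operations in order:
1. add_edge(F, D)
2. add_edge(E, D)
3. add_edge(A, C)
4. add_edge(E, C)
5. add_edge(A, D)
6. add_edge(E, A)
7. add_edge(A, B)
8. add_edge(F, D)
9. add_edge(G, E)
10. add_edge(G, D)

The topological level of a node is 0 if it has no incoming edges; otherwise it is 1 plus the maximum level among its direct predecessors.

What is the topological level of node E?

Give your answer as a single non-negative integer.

Op 1: add_edge(F, D). Edges now: 1
Op 2: add_edge(E, D). Edges now: 2
Op 3: add_edge(A, C). Edges now: 3
Op 4: add_edge(E, C). Edges now: 4
Op 5: add_edge(A, D). Edges now: 5
Op 6: add_edge(E, A). Edges now: 6
Op 7: add_edge(A, B). Edges now: 7
Op 8: add_edge(F, D) (duplicate, no change). Edges now: 7
Op 9: add_edge(G, E). Edges now: 8
Op 10: add_edge(G, D). Edges now: 9
Compute levels (Kahn BFS):
  sources (in-degree 0): F, G
  process F: level=0
    F->D: in-degree(D)=3, level(D)>=1
  process G: level=0
    G->D: in-degree(D)=2, level(D)>=1
    G->E: in-degree(E)=0, level(E)=1, enqueue
  process E: level=1
    E->A: in-degree(A)=0, level(A)=2, enqueue
    E->C: in-degree(C)=1, level(C)>=2
    E->D: in-degree(D)=1, level(D)>=2
  process A: level=2
    A->B: in-degree(B)=0, level(B)=3, enqueue
    A->C: in-degree(C)=0, level(C)=3, enqueue
    A->D: in-degree(D)=0, level(D)=3, enqueue
  process B: level=3
  process C: level=3
  process D: level=3
All levels: A:2, B:3, C:3, D:3, E:1, F:0, G:0
level(E) = 1

Answer: 1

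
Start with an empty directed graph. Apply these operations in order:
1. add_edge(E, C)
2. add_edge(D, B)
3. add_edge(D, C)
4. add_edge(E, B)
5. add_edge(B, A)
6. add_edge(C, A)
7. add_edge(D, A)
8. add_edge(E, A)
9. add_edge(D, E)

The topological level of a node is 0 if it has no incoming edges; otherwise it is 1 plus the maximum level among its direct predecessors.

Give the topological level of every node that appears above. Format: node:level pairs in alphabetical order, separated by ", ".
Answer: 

Op 1: add_edge(E, C). Edges now: 1
Op 2: add_edge(D, B). Edges now: 2
Op 3: add_edge(D, C). Edges now: 3
Op 4: add_edge(E, B). Edges now: 4
Op 5: add_edge(B, A). Edges now: 5
Op 6: add_edge(C, A). Edges now: 6
Op 7: add_edge(D, A). Edges now: 7
Op 8: add_edge(E, A). Edges now: 8
Op 9: add_edge(D, E). Edges now: 9
Compute levels (Kahn BFS):
  sources (in-degree 0): D
  process D: level=0
    D->A: in-degree(A)=3, level(A)>=1
    D->B: in-degree(B)=1, level(B)>=1
    D->C: in-degree(C)=1, level(C)>=1
    D->E: in-degree(E)=0, level(E)=1, enqueue
  process E: level=1
    E->A: in-degree(A)=2, level(A)>=2
    E->B: in-degree(B)=0, level(B)=2, enqueue
    E->C: in-degree(C)=0, level(C)=2, enqueue
  process B: level=2
    B->A: in-degree(A)=1, level(A)>=3
  process C: level=2
    C->A: in-degree(A)=0, level(A)=3, enqueue
  process A: level=3
All levels: A:3, B:2, C:2, D:0, E:1

Answer: A:3, B:2, C:2, D:0, E:1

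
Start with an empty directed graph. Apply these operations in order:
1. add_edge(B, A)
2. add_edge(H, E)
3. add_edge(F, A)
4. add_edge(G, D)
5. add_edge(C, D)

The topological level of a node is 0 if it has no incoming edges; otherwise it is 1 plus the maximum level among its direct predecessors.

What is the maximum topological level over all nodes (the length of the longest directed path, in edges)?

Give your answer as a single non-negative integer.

Op 1: add_edge(B, A). Edges now: 1
Op 2: add_edge(H, E). Edges now: 2
Op 3: add_edge(F, A). Edges now: 3
Op 4: add_edge(G, D). Edges now: 4
Op 5: add_edge(C, D). Edges now: 5
Compute levels (Kahn BFS):
  sources (in-degree 0): B, C, F, G, H
  process B: level=0
    B->A: in-degree(A)=1, level(A)>=1
  process C: level=0
    C->D: in-degree(D)=1, level(D)>=1
  process F: level=0
    F->A: in-degree(A)=0, level(A)=1, enqueue
  process G: level=0
    G->D: in-degree(D)=0, level(D)=1, enqueue
  process H: level=0
    H->E: in-degree(E)=0, level(E)=1, enqueue
  process A: level=1
  process D: level=1
  process E: level=1
All levels: A:1, B:0, C:0, D:1, E:1, F:0, G:0, H:0
max level = 1

Answer: 1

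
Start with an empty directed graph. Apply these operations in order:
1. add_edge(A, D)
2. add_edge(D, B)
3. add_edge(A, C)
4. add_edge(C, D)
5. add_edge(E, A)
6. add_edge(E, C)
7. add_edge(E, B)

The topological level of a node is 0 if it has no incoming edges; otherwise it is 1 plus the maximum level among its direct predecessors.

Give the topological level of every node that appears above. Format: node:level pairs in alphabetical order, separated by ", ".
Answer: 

Op 1: add_edge(A, D). Edges now: 1
Op 2: add_edge(D, B). Edges now: 2
Op 3: add_edge(A, C). Edges now: 3
Op 4: add_edge(C, D). Edges now: 4
Op 5: add_edge(E, A). Edges now: 5
Op 6: add_edge(E, C). Edges now: 6
Op 7: add_edge(E, B). Edges now: 7
Compute levels (Kahn BFS):
  sources (in-degree 0): E
  process E: level=0
    E->A: in-degree(A)=0, level(A)=1, enqueue
    E->B: in-degree(B)=1, level(B)>=1
    E->C: in-degree(C)=1, level(C)>=1
  process A: level=1
    A->C: in-degree(C)=0, level(C)=2, enqueue
    A->D: in-degree(D)=1, level(D)>=2
  process C: level=2
    C->D: in-degree(D)=0, level(D)=3, enqueue
  process D: level=3
    D->B: in-degree(B)=0, level(B)=4, enqueue
  process B: level=4
All levels: A:1, B:4, C:2, D:3, E:0

Answer: A:1, B:4, C:2, D:3, E:0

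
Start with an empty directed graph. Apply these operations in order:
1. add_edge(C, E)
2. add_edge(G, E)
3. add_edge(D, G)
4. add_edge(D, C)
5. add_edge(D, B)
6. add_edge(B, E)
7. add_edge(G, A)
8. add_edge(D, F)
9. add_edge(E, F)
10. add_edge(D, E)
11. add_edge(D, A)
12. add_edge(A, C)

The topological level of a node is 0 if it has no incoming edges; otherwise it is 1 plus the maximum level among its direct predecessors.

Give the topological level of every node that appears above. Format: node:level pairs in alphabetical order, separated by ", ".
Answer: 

Answer: A:2, B:1, C:3, D:0, E:4, F:5, G:1

Derivation:
Op 1: add_edge(C, E). Edges now: 1
Op 2: add_edge(G, E). Edges now: 2
Op 3: add_edge(D, G). Edges now: 3
Op 4: add_edge(D, C). Edges now: 4
Op 5: add_edge(D, B). Edges now: 5
Op 6: add_edge(B, E). Edges now: 6
Op 7: add_edge(G, A). Edges now: 7
Op 8: add_edge(D, F). Edges now: 8
Op 9: add_edge(E, F). Edges now: 9
Op 10: add_edge(D, E). Edges now: 10
Op 11: add_edge(D, A). Edges now: 11
Op 12: add_edge(A, C). Edges now: 12
Compute levels (Kahn BFS):
  sources (in-degree 0): D
  process D: level=0
    D->A: in-degree(A)=1, level(A)>=1
    D->B: in-degree(B)=0, level(B)=1, enqueue
    D->C: in-degree(C)=1, level(C)>=1
    D->E: in-degree(E)=3, level(E)>=1
    D->F: in-degree(F)=1, level(F)>=1
    D->G: in-degree(G)=0, level(G)=1, enqueue
  process B: level=1
    B->E: in-degree(E)=2, level(E)>=2
  process G: level=1
    G->A: in-degree(A)=0, level(A)=2, enqueue
    G->E: in-degree(E)=1, level(E)>=2
  process A: level=2
    A->C: in-degree(C)=0, level(C)=3, enqueue
  process C: level=3
    C->E: in-degree(E)=0, level(E)=4, enqueue
  process E: level=4
    E->F: in-degree(F)=0, level(F)=5, enqueue
  process F: level=5
All levels: A:2, B:1, C:3, D:0, E:4, F:5, G:1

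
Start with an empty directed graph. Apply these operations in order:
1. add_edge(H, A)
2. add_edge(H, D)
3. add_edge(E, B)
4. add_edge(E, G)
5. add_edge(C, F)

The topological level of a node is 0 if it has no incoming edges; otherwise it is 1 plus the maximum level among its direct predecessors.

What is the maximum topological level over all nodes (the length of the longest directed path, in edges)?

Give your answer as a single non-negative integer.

Answer: 1

Derivation:
Op 1: add_edge(H, A). Edges now: 1
Op 2: add_edge(H, D). Edges now: 2
Op 3: add_edge(E, B). Edges now: 3
Op 4: add_edge(E, G). Edges now: 4
Op 5: add_edge(C, F). Edges now: 5
Compute levels (Kahn BFS):
  sources (in-degree 0): C, E, H
  process C: level=0
    C->F: in-degree(F)=0, level(F)=1, enqueue
  process E: level=0
    E->B: in-degree(B)=0, level(B)=1, enqueue
    E->G: in-degree(G)=0, level(G)=1, enqueue
  process H: level=0
    H->A: in-degree(A)=0, level(A)=1, enqueue
    H->D: in-degree(D)=0, level(D)=1, enqueue
  process F: level=1
  process B: level=1
  process G: level=1
  process A: level=1
  process D: level=1
All levels: A:1, B:1, C:0, D:1, E:0, F:1, G:1, H:0
max level = 1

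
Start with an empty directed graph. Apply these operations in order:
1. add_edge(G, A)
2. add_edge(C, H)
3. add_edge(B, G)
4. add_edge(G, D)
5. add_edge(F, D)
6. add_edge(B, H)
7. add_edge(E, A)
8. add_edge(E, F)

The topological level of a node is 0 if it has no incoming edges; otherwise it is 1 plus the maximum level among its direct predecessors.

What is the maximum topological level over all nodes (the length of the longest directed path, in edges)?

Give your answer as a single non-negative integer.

Answer: 2

Derivation:
Op 1: add_edge(G, A). Edges now: 1
Op 2: add_edge(C, H). Edges now: 2
Op 3: add_edge(B, G). Edges now: 3
Op 4: add_edge(G, D). Edges now: 4
Op 5: add_edge(F, D). Edges now: 5
Op 6: add_edge(B, H). Edges now: 6
Op 7: add_edge(E, A). Edges now: 7
Op 8: add_edge(E, F). Edges now: 8
Compute levels (Kahn BFS):
  sources (in-degree 0): B, C, E
  process B: level=0
    B->G: in-degree(G)=0, level(G)=1, enqueue
    B->H: in-degree(H)=1, level(H)>=1
  process C: level=0
    C->H: in-degree(H)=0, level(H)=1, enqueue
  process E: level=0
    E->A: in-degree(A)=1, level(A)>=1
    E->F: in-degree(F)=0, level(F)=1, enqueue
  process G: level=1
    G->A: in-degree(A)=0, level(A)=2, enqueue
    G->D: in-degree(D)=1, level(D)>=2
  process H: level=1
  process F: level=1
    F->D: in-degree(D)=0, level(D)=2, enqueue
  process A: level=2
  process D: level=2
All levels: A:2, B:0, C:0, D:2, E:0, F:1, G:1, H:1
max level = 2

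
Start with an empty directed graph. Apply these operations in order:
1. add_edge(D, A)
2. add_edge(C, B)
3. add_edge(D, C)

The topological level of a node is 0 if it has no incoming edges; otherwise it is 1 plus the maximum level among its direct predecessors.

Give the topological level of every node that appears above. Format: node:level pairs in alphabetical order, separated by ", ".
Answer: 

Op 1: add_edge(D, A). Edges now: 1
Op 2: add_edge(C, B). Edges now: 2
Op 3: add_edge(D, C). Edges now: 3
Compute levels (Kahn BFS):
  sources (in-degree 0): D
  process D: level=0
    D->A: in-degree(A)=0, level(A)=1, enqueue
    D->C: in-degree(C)=0, level(C)=1, enqueue
  process A: level=1
  process C: level=1
    C->B: in-degree(B)=0, level(B)=2, enqueue
  process B: level=2
All levels: A:1, B:2, C:1, D:0

Answer: A:1, B:2, C:1, D:0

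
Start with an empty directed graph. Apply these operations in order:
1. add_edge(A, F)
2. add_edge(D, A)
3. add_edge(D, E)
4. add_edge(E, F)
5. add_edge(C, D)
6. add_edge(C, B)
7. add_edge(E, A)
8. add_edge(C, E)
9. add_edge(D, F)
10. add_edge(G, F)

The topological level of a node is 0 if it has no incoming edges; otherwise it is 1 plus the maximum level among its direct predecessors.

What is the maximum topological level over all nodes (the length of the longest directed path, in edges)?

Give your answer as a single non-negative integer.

Op 1: add_edge(A, F). Edges now: 1
Op 2: add_edge(D, A). Edges now: 2
Op 3: add_edge(D, E). Edges now: 3
Op 4: add_edge(E, F). Edges now: 4
Op 5: add_edge(C, D). Edges now: 5
Op 6: add_edge(C, B). Edges now: 6
Op 7: add_edge(E, A). Edges now: 7
Op 8: add_edge(C, E). Edges now: 8
Op 9: add_edge(D, F). Edges now: 9
Op 10: add_edge(G, F). Edges now: 10
Compute levels (Kahn BFS):
  sources (in-degree 0): C, G
  process C: level=0
    C->B: in-degree(B)=0, level(B)=1, enqueue
    C->D: in-degree(D)=0, level(D)=1, enqueue
    C->E: in-degree(E)=1, level(E)>=1
  process G: level=0
    G->F: in-degree(F)=3, level(F)>=1
  process B: level=1
  process D: level=1
    D->A: in-degree(A)=1, level(A)>=2
    D->E: in-degree(E)=0, level(E)=2, enqueue
    D->F: in-degree(F)=2, level(F)>=2
  process E: level=2
    E->A: in-degree(A)=0, level(A)=3, enqueue
    E->F: in-degree(F)=1, level(F)>=3
  process A: level=3
    A->F: in-degree(F)=0, level(F)=4, enqueue
  process F: level=4
All levels: A:3, B:1, C:0, D:1, E:2, F:4, G:0
max level = 4

Answer: 4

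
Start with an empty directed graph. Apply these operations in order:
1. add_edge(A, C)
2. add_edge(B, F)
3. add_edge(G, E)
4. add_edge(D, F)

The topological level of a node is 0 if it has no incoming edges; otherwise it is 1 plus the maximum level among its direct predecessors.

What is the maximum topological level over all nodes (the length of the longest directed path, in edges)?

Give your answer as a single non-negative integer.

Answer: 1

Derivation:
Op 1: add_edge(A, C). Edges now: 1
Op 2: add_edge(B, F). Edges now: 2
Op 3: add_edge(G, E). Edges now: 3
Op 4: add_edge(D, F). Edges now: 4
Compute levels (Kahn BFS):
  sources (in-degree 0): A, B, D, G
  process A: level=0
    A->C: in-degree(C)=0, level(C)=1, enqueue
  process B: level=0
    B->F: in-degree(F)=1, level(F)>=1
  process D: level=0
    D->F: in-degree(F)=0, level(F)=1, enqueue
  process G: level=0
    G->E: in-degree(E)=0, level(E)=1, enqueue
  process C: level=1
  process F: level=1
  process E: level=1
All levels: A:0, B:0, C:1, D:0, E:1, F:1, G:0
max level = 1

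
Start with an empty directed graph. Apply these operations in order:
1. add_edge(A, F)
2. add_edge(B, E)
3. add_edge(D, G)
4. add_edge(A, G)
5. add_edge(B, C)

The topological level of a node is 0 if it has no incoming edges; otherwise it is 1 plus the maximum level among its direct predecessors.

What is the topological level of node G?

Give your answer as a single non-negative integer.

Op 1: add_edge(A, F). Edges now: 1
Op 2: add_edge(B, E). Edges now: 2
Op 3: add_edge(D, G). Edges now: 3
Op 4: add_edge(A, G). Edges now: 4
Op 5: add_edge(B, C). Edges now: 5
Compute levels (Kahn BFS):
  sources (in-degree 0): A, B, D
  process A: level=0
    A->F: in-degree(F)=0, level(F)=1, enqueue
    A->G: in-degree(G)=1, level(G)>=1
  process B: level=0
    B->C: in-degree(C)=0, level(C)=1, enqueue
    B->E: in-degree(E)=0, level(E)=1, enqueue
  process D: level=0
    D->G: in-degree(G)=0, level(G)=1, enqueue
  process F: level=1
  process C: level=1
  process E: level=1
  process G: level=1
All levels: A:0, B:0, C:1, D:0, E:1, F:1, G:1
level(G) = 1

Answer: 1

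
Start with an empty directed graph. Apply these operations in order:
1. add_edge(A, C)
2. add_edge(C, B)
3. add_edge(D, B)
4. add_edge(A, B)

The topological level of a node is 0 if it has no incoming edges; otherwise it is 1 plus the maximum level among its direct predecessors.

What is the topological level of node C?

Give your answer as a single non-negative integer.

Op 1: add_edge(A, C). Edges now: 1
Op 2: add_edge(C, B). Edges now: 2
Op 3: add_edge(D, B). Edges now: 3
Op 4: add_edge(A, B). Edges now: 4
Compute levels (Kahn BFS):
  sources (in-degree 0): A, D
  process A: level=0
    A->B: in-degree(B)=2, level(B)>=1
    A->C: in-degree(C)=0, level(C)=1, enqueue
  process D: level=0
    D->B: in-degree(B)=1, level(B)>=1
  process C: level=1
    C->B: in-degree(B)=0, level(B)=2, enqueue
  process B: level=2
All levels: A:0, B:2, C:1, D:0
level(C) = 1

Answer: 1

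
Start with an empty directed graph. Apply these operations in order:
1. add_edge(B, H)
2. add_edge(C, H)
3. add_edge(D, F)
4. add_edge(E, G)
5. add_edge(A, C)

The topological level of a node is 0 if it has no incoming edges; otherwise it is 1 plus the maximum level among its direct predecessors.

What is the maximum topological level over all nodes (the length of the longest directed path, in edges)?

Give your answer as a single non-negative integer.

Answer: 2

Derivation:
Op 1: add_edge(B, H). Edges now: 1
Op 2: add_edge(C, H). Edges now: 2
Op 3: add_edge(D, F). Edges now: 3
Op 4: add_edge(E, G). Edges now: 4
Op 5: add_edge(A, C). Edges now: 5
Compute levels (Kahn BFS):
  sources (in-degree 0): A, B, D, E
  process A: level=0
    A->C: in-degree(C)=0, level(C)=1, enqueue
  process B: level=0
    B->H: in-degree(H)=1, level(H)>=1
  process D: level=0
    D->F: in-degree(F)=0, level(F)=1, enqueue
  process E: level=0
    E->G: in-degree(G)=0, level(G)=1, enqueue
  process C: level=1
    C->H: in-degree(H)=0, level(H)=2, enqueue
  process F: level=1
  process G: level=1
  process H: level=2
All levels: A:0, B:0, C:1, D:0, E:0, F:1, G:1, H:2
max level = 2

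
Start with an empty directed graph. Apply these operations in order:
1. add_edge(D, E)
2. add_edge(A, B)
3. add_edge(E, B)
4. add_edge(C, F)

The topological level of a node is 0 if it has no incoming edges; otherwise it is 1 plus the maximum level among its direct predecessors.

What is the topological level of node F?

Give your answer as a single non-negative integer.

Op 1: add_edge(D, E). Edges now: 1
Op 2: add_edge(A, B). Edges now: 2
Op 3: add_edge(E, B). Edges now: 3
Op 4: add_edge(C, F). Edges now: 4
Compute levels (Kahn BFS):
  sources (in-degree 0): A, C, D
  process A: level=0
    A->B: in-degree(B)=1, level(B)>=1
  process C: level=0
    C->F: in-degree(F)=0, level(F)=1, enqueue
  process D: level=0
    D->E: in-degree(E)=0, level(E)=1, enqueue
  process F: level=1
  process E: level=1
    E->B: in-degree(B)=0, level(B)=2, enqueue
  process B: level=2
All levels: A:0, B:2, C:0, D:0, E:1, F:1
level(F) = 1

Answer: 1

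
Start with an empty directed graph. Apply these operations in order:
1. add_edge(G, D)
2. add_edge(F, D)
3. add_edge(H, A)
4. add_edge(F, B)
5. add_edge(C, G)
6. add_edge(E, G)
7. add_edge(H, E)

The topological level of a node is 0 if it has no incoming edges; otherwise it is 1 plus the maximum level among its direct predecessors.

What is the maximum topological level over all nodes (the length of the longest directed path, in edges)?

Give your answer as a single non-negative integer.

Answer: 3

Derivation:
Op 1: add_edge(G, D). Edges now: 1
Op 2: add_edge(F, D). Edges now: 2
Op 3: add_edge(H, A). Edges now: 3
Op 4: add_edge(F, B). Edges now: 4
Op 5: add_edge(C, G). Edges now: 5
Op 6: add_edge(E, G). Edges now: 6
Op 7: add_edge(H, E). Edges now: 7
Compute levels (Kahn BFS):
  sources (in-degree 0): C, F, H
  process C: level=0
    C->G: in-degree(G)=1, level(G)>=1
  process F: level=0
    F->B: in-degree(B)=0, level(B)=1, enqueue
    F->D: in-degree(D)=1, level(D)>=1
  process H: level=0
    H->A: in-degree(A)=0, level(A)=1, enqueue
    H->E: in-degree(E)=0, level(E)=1, enqueue
  process B: level=1
  process A: level=1
  process E: level=1
    E->G: in-degree(G)=0, level(G)=2, enqueue
  process G: level=2
    G->D: in-degree(D)=0, level(D)=3, enqueue
  process D: level=3
All levels: A:1, B:1, C:0, D:3, E:1, F:0, G:2, H:0
max level = 3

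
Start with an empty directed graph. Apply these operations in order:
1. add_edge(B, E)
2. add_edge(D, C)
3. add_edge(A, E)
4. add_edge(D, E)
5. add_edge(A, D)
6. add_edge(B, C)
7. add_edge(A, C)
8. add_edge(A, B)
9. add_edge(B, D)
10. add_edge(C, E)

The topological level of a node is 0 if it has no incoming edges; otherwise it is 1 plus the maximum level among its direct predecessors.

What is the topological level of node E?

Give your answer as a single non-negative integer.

Answer: 4

Derivation:
Op 1: add_edge(B, E). Edges now: 1
Op 2: add_edge(D, C). Edges now: 2
Op 3: add_edge(A, E). Edges now: 3
Op 4: add_edge(D, E). Edges now: 4
Op 5: add_edge(A, D). Edges now: 5
Op 6: add_edge(B, C). Edges now: 6
Op 7: add_edge(A, C). Edges now: 7
Op 8: add_edge(A, B). Edges now: 8
Op 9: add_edge(B, D). Edges now: 9
Op 10: add_edge(C, E). Edges now: 10
Compute levels (Kahn BFS):
  sources (in-degree 0): A
  process A: level=0
    A->B: in-degree(B)=0, level(B)=1, enqueue
    A->C: in-degree(C)=2, level(C)>=1
    A->D: in-degree(D)=1, level(D)>=1
    A->E: in-degree(E)=3, level(E)>=1
  process B: level=1
    B->C: in-degree(C)=1, level(C)>=2
    B->D: in-degree(D)=0, level(D)=2, enqueue
    B->E: in-degree(E)=2, level(E)>=2
  process D: level=2
    D->C: in-degree(C)=0, level(C)=3, enqueue
    D->E: in-degree(E)=1, level(E)>=3
  process C: level=3
    C->E: in-degree(E)=0, level(E)=4, enqueue
  process E: level=4
All levels: A:0, B:1, C:3, D:2, E:4
level(E) = 4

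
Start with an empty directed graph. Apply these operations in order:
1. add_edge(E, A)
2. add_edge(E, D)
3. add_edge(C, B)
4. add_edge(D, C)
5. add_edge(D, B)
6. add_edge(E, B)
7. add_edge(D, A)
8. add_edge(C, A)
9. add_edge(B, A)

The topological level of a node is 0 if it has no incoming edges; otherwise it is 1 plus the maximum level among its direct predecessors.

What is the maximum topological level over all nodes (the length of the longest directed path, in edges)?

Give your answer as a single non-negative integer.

Answer: 4

Derivation:
Op 1: add_edge(E, A). Edges now: 1
Op 2: add_edge(E, D). Edges now: 2
Op 3: add_edge(C, B). Edges now: 3
Op 4: add_edge(D, C). Edges now: 4
Op 5: add_edge(D, B). Edges now: 5
Op 6: add_edge(E, B). Edges now: 6
Op 7: add_edge(D, A). Edges now: 7
Op 8: add_edge(C, A). Edges now: 8
Op 9: add_edge(B, A). Edges now: 9
Compute levels (Kahn BFS):
  sources (in-degree 0): E
  process E: level=0
    E->A: in-degree(A)=3, level(A)>=1
    E->B: in-degree(B)=2, level(B)>=1
    E->D: in-degree(D)=0, level(D)=1, enqueue
  process D: level=1
    D->A: in-degree(A)=2, level(A)>=2
    D->B: in-degree(B)=1, level(B)>=2
    D->C: in-degree(C)=0, level(C)=2, enqueue
  process C: level=2
    C->A: in-degree(A)=1, level(A)>=3
    C->B: in-degree(B)=0, level(B)=3, enqueue
  process B: level=3
    B->A: in-degree(A)=0, level(A)=4, enqueue
  process A: level=4
All levels: A:4, B:3, C:2, D:1, E:0
max level = 4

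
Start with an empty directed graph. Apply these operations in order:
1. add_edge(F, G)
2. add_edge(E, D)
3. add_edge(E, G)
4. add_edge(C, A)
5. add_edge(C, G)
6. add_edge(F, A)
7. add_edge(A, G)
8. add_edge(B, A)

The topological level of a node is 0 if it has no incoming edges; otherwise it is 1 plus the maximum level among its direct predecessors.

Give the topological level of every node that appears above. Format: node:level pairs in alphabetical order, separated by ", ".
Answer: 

Answer: A:1, B:0, C:0, D:1, E:0, F:0, G:2

Derivation:
Op 1: add_edge(F, G). Edges now: 1
Op 2: add_edge(E, D). Edges now: 2
Op 3: add_edge(E, G). Edges now: 3
Op 4: add_edge(C, A). Edges now: 4
Op 5: add_edge(C, G). Edges now: 5
Op 6: add_edge(F, A). Edges now: 6
Op 7: add_edge(A, G). Edges now: 7
Op 8: add_edge(B, A). Edges now: 8
Compute levels (Kahn BFS):
  sources (in-degree 0): B, C, E, F
  process B: level=0
    B->A: in-degree(A)=2, level(A)>=1
  process C: level=0
    C->A: in-degree(A)=1, level(A)>=1
    C->G: in-degree(G)=3, level(G)>=1
  process E: level=0
    E->D: in-degree(D)=0, level(D)=1, enqueue
    E->G: in-degree(G)=2, level(G)>=1
  process F: level=0
    F->A: in-degree(A)=0, level(A)=1, enqueue
    F->G: in-degree(G)=1, level(G)>=1
  process D: level=1
  process A: level=1
    A->G: in-degree(G)=0, level(G)=2, enqueue
  process G: level=2
All levels: A:1, B:0, C:0, D:1, E:0, F:0, G:2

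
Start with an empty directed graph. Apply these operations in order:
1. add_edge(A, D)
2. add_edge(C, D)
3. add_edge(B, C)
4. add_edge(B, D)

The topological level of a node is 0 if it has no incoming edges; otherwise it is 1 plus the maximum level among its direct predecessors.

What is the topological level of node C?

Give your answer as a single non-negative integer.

Answer: 1

Derivation:
Op 1: add_edge(A, D). Edges now: 1
Op 2: add_edge(C, D). Edges now: 2
Op 3: add_edge(B, C). Edges now: 3
Op 4: add_edge(B, D). Edges now: 4
Compute levels (Kahn BFS):
  sources (in-degree 0): A, B
  process A: level=0
    A->D: in-degree(D)=2, level(D)>=1
  process B: level=0
    B->C: in-degree(C)=0, level(C)=1, enqueue
    B->D: in-degree(D)=1, level(D)>=1
  process C: level=1
    C->D: in-degree(D)=0, level(D)=2, enqueue
  process D: level=2
All levels: A:0, B:0, C:1, D:2
level(C) = 1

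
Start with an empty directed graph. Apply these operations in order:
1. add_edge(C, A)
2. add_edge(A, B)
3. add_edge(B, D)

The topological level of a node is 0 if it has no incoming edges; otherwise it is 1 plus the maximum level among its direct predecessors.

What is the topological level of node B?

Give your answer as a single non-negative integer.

Answer: 2

Derivation:
Op 1: add_edge(C, A). Edges now: 1
Op 2: add_edge(A, B). Edges now: 2
Op 3: add_edge(B, D). Edges now: 3
Compute levels (Kahn BFS):
  sources (in-degree 0): C
  process C: level=0
    C->A: in-degree(A)=0, level(A)=1, enqueue
  process A: level=1
    A->B: in-degree(B)=0, level(B)=2, enqueue
  process B: level=2
    B->D: in-degree(D)=0, level(D)=3, enqueue
  process D: level=3
All levels: A:1, B:2, C:0, D:3
level(B) = 2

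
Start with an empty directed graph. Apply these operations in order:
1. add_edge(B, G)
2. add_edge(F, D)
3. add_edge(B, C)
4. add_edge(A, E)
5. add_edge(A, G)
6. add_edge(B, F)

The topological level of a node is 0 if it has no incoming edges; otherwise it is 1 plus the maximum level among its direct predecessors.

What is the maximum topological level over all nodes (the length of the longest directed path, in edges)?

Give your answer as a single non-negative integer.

Op 1: add_edge(B, G). Edges now: 1
Op 2: add_edge(F, D). Edges now: 2
Op 3: add_edge(B, C). Edges now: 3
Op 4: add_edge(A, E). Edges now: 4
Op 5: add_edge(A, G). Edges now: 5
Op 6: add_edge(B, F). Edges now: 6
Compute levels (Kahn BFS):
  sources (in-degree 0): A, B
  process A: level=0
    A->E: in-degree(E)=0, level(E)=1, enqueue
    A->G: in-degree(G)=1, level(G)>=1
  process B: level=0
    B->C: in-degree(C)=0, level(C)=1, enqueue
    B->F: in-degree(F)=0, level(F)=1, enqueue
    B->G: in-degree(G)=0, level(G)=1, enqueue
  process E: level=1
  process C: level=1
  process F: level=1
    F->D: in-degree(D)=0, level(D)=2, enqueue
  process G: level=1
  process D: level=2
All levels: A:0, B:0, C:1, D:2, E:1, F:1, G:1
max level = 2

Answer: 2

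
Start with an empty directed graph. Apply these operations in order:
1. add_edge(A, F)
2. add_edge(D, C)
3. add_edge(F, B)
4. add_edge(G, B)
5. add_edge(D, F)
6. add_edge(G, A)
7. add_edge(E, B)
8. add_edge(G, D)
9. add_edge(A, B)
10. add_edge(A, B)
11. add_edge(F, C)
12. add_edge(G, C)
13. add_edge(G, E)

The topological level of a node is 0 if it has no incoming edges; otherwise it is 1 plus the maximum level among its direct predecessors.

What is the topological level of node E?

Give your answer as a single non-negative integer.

Op 1: add_edge(A, F). Edges now: 1
Op 2: add_edge(D, C). Edges now: 2
Op 3: add_edge(F, B). Edges now: 3
Op 4: add_edge(G, B). Edges now: 4
Op 5: add_edge(D, F). Edges now: 5
Op 6: add_edge(G, A). Edges now: 6
Op 7: add_edge(E, B). Edges now: 7
Op 8: add_edge(G, D). Edges now: 8
Op 9: add_edge(A, B). Edges now: 9
Op 10: add_edge(A, B) (duplicate, no change). Edges now: 9
Op 11: add_edge(F, C). Edges now: 10
Op 12: add_edge(G, C). Edges now: 11
Op 13: add_edge(G, E). Edges now: 12
Compute levels (Kahn BFS):
  sources (in-degree 0): G
  process G: level=0
    G->A: in-degree(A)=0, level(A)=1, enqueue
    G->B: in-degree(B)=3, level(B)>=1
    G->C: in-degree(C)=2, level(C)>=1
    G->D: in-degree(D)=0, level(D)=1, enqueue
    G->E: in-degree(E)=0, level(E)=1, enqueue
  process A: level=1
    A->B: in-degree(B)=2, level(B)>=2
    A->F: in-degree(F)=1, level(F)>=2
  process D: level=1
    D->C: in-degree(C)=1, level(C)>=2
    D->F: in-degree(F)=0, level(F)=2, enqueue
  process E: level=1
    E->B: in-degree(B)=1, level(B)>=2
  process F: level=2
    F->B: in-degree(B)=0, level(B)=3, enqueue
    F->C: in-degree(C)=0, level(C)=3, enqueue
  process B: level=3
  process C: level=3
All levels: A:1, B:3, C:3, D:1, E:1, F:2, G:0
level(E) = 1

Answer: 1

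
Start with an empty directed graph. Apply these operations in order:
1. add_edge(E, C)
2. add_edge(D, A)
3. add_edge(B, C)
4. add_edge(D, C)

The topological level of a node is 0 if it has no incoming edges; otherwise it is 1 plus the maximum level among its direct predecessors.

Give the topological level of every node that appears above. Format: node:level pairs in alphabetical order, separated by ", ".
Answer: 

Op 1: add_edge(E, C). Edges now: 1
Op 2: add_edge(D, A). Edges now: 2
Op 3: add_edge(B, C). Edges now: 3
Op 4: add_edge(D, C). Edges now: 4
Compute levels (Kahn BFS):
  sources (in-degree 0): B, D, E
  process B: level=0
    B->C: in-degree(C)=2, level(C)>=1
  process D: level=0
    D->A: in-degree(A)=0, level(A)=1, enqueue
    D->C: in-degree(C)=1, level(C)>=1
  process E: level=0
    E->C: in-degree(C)=0, level(C)=1, enqueue
  process A: level=1
  process C: level=1
All levels: A:1, B:0, C:1, D:0, E:0

Answer: A:1, B:0, C:1, D:0, E:0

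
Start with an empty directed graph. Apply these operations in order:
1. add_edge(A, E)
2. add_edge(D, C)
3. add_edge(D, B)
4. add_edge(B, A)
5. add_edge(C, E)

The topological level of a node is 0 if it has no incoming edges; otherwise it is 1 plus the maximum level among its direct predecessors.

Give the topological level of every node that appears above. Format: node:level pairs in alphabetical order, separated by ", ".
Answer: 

Op 1: add_edge(A, E). Edges now: 1
Op 2: add_edge(D, C). Edges now: 2
Op 3: add_edge(D, B). Edges now: 3
Op 4: add_edge(B, A). Edges now: 4
Op 5: add_edge(C, E). Edges now: 5
Compute levels (Kahn BFS):
  sources (in-degree 0): D
  process D: level=0
    D->B: in-degree(B)=0, level(B)=1, enqueue
    D->C: in-degree(C)=0, level(C)=1, enqueue
  process B: level=1
    B->A: in-degree(A)=0, level(A)=2, enqueue
  process C: level=1
    C->E: in-degree(E)=1, level(E)>=2
  process A: level=2
    A->E: in-degree(E)=0, level(E)=3, enqueue
  process E: level=3
All levels: A:2, B:1, C:1, D:0, E:3

Answer: A:2, B:1, C:1, D:0, E:3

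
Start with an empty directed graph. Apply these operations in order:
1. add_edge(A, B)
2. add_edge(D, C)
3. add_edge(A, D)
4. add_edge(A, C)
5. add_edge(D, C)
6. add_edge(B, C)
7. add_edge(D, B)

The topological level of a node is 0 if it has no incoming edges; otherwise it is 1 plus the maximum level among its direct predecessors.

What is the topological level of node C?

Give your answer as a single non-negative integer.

Answer: 3

Derivation:
Op 1: add_edge(A, B). Edges now: 1
Op 2: add_edge(D, C). Edges now: 2
Op 3: add_edge(A, D). Edges now: 3
Op 4: add_edge(A, C). Edges now: 4
Op 5: add_edge(D, C) (duplicate, no change). Edges now: 4
Op 6: add_edge(B, C). Edges now: 5
Op 7: add_edge(D, B). Edges now: 6
Compute levels (Kahn BFS):
  sources (in-degree 0): A
  process A: level=0
    A->B: in-degree(B)=1, level(B)>=1
    A->C: in-degree(C)=2, level(C)>=1
    A->D: in-degree(D)=0, level(D)=1, enqueue
  process D: level=1
    D->B: in-degree(B)=0, level(B)=2, enqueue
    D->C: in-degree(C)=1, level(C)>=2
  process B: level=2
    B->C: in-degree(C)=0, level(C)=3, enqueue
  process C: level=3
All levels: A:0, B:2, C:3, D:1
level(C) = 3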